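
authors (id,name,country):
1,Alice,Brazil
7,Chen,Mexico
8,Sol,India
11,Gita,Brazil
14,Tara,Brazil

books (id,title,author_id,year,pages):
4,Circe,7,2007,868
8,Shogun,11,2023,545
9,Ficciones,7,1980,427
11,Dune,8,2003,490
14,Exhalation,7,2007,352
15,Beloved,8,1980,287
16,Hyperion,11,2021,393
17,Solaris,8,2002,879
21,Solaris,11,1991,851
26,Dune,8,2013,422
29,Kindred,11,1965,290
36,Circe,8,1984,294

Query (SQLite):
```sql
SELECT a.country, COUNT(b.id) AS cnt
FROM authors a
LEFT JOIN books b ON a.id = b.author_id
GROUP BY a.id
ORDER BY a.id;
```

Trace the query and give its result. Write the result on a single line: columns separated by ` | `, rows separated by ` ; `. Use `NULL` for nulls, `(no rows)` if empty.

LEFT JOIN keeps every authors row; unmatched ones get NULL for books columns.
Group by authors.id and compute COUNT(b.id). COUNT(col) of an all-NULL group is 0.
  1: ids {—} → COUNT(b.id)=0
  7: ids {4, 9, 14} → COUNT(b.id)=3
  8: ids {11, 15, 17, 26, 36} → COUNT(b.id)=5
  11: ids {8, 16, 21, 29} → COUNT(b.id)=4
  14: ids {—} → COUNT(b.id)=0

Brazil | 0 ; Mexico | 3 ; India | 5 ; Brazil | 4 ; Brazil | 0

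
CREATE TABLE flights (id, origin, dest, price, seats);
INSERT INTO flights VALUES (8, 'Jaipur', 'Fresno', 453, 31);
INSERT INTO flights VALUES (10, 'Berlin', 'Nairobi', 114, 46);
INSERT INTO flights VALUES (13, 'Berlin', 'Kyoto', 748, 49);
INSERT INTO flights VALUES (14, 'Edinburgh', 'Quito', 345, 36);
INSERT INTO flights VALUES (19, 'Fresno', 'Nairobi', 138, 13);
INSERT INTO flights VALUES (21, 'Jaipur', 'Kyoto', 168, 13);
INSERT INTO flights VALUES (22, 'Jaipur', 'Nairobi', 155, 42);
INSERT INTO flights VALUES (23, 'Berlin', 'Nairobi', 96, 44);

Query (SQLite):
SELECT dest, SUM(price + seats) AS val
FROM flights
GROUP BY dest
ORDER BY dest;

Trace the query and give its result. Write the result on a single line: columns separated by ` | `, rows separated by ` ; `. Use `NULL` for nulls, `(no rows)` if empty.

Fresno | 484 ; Kyoto | 978 ; Nairobi | 648 ; Quito | 381

For each row compute price + seats.
Group by dest; take SUM of the expression per group.
  Fresno: ids {8} → SUM(price + seats)=484
  Kyoto: ids {13, 21} → SUM(price + seats)=978
  Nairobi: ids {10, 19, 22, 23} → SUM(price + seats)=648
  Quito: ids {14} → SUM(price + seats)=381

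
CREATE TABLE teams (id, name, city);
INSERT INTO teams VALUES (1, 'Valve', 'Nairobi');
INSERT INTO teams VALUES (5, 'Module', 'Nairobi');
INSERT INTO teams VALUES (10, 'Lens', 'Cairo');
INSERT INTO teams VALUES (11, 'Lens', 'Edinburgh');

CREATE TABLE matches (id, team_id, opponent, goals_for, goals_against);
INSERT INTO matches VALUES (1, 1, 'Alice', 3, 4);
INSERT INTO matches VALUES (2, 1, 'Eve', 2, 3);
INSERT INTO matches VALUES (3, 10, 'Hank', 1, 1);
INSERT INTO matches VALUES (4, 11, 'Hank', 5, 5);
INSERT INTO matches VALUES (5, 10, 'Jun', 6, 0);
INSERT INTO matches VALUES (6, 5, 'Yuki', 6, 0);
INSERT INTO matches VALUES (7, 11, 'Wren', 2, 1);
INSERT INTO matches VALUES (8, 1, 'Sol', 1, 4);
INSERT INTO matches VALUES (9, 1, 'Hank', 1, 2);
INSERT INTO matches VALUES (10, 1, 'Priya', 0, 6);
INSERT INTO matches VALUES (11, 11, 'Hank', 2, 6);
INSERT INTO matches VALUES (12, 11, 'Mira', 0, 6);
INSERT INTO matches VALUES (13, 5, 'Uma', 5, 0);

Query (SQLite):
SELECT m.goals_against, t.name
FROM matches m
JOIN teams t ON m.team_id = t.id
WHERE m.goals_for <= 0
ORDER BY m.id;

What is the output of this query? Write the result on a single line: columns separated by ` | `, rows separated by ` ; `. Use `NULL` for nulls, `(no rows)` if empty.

6 | Valve ; 6 | Lens

Each matches row matches the teams row where team_id = teams.id.
Then keep rows with m.goals_for <= 0.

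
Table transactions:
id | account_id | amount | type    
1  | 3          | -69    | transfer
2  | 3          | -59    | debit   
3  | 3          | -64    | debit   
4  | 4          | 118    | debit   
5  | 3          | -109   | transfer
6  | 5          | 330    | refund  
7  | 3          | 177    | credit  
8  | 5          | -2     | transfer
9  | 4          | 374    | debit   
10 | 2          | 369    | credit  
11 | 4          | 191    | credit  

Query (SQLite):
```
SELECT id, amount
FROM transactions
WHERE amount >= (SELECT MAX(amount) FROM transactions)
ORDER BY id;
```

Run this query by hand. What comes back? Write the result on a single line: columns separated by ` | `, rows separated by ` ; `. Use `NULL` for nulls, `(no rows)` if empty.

Scalar subquery: MAX(amount) over all transactions rows = 374.
Keep rows where amount >= that value.

9 | 374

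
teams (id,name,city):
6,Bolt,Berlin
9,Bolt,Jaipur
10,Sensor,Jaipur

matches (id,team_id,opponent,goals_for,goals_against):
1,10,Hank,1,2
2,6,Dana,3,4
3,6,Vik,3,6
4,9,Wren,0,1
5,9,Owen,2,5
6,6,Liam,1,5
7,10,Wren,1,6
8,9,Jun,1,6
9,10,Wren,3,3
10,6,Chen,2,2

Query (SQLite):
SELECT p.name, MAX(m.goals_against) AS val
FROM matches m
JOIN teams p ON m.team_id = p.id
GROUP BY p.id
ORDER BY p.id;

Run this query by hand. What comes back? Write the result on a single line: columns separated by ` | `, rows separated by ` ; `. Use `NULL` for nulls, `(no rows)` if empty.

Join each matches row to its teams via team_id.
Group joined rows by teams.id; compute MAX(m.goals_against) per group.
  6: ids {2, 3, 6, 10} → MAX(m.goals_against)=6
  9: ids {4, 5, 8} → MAX(m.goals_against)=6
  10: ids {1, 7, 9} → MAX(m.goals_against)=6

Bolt | 6 ; Bolt | 6 ; Sensor | 6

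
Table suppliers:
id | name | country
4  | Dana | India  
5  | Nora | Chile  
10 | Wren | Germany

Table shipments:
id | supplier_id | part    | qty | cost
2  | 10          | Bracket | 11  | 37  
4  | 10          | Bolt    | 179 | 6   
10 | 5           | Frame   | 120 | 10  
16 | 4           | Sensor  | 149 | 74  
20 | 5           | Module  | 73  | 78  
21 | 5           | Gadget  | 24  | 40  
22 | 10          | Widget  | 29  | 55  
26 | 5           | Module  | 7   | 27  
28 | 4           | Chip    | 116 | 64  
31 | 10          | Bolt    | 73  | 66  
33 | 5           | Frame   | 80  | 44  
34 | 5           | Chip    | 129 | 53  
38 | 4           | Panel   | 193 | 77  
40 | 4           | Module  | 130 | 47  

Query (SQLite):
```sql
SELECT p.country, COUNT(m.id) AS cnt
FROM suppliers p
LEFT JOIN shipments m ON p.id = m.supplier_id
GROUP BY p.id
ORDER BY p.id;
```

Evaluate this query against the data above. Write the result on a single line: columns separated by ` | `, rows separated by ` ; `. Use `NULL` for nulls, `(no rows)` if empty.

India | 4 ; Chile | 6 ; Germany | 4

LEFT JOIN keeps every suppliers row; unmatched ones get NULL for shipments columns.
Group by suppliers.id and compute COUNT(m.id). COUNT(col) of an all-NULL group is 0.
  4: ids {16, 28, 38, 40} → COUNT(m.id)=4
  5: ids {10, 20, 21, 26, 33, 34} → COUNT(m.id)=6
  10: ids {2, 4, 22, 31} → COUNT(m.id)=4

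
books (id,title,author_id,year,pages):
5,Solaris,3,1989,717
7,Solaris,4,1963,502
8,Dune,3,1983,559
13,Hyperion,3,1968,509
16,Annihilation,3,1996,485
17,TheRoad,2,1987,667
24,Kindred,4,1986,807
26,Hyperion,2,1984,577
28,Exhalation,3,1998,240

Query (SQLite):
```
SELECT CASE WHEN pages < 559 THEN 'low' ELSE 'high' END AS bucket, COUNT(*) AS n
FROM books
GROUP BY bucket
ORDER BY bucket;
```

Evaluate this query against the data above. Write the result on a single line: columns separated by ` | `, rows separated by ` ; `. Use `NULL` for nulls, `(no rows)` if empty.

Bucket rows by pages < 559 → 'low' else 'high'; count each bucket.

high | 5 ; low | 4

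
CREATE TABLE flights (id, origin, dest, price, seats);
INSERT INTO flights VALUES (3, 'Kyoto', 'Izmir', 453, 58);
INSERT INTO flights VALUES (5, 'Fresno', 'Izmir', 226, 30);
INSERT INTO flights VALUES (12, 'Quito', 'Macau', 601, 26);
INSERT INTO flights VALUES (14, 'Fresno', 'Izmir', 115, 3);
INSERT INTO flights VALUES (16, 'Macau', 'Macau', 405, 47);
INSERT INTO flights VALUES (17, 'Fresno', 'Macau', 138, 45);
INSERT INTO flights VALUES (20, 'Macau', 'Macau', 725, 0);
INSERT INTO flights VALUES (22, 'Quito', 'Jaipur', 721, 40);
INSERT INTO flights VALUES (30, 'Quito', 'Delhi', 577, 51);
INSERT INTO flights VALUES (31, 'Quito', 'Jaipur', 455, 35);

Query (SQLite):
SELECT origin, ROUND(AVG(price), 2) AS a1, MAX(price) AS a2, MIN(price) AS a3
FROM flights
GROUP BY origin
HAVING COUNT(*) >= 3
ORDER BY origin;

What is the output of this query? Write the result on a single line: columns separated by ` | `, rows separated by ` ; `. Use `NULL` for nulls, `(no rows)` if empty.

Fresno | 159.67 | 226 | 115 ; Quito | 588.5 | 721 | 455

Group flights by origin.
Per group compute: ROUND(AVG(price), 2), MAX(price), MIN(price).
HAVING: drop groups with fewer than 3 rows.
  Fresno: ids {5, 14, 17} → ROUND(AVG(price), 2)=159.67, MAX(price)=226, MIN(price)=115
  Kyoto: ids {3} → ROUND(AVG(price), 2)=453, MAX(price)=453, MIN(price)=453
  Macau: ids {16, 20} → ROUND(AVG(price), 2)=565, MAX(price)=725, MIN(price)=405
  Quito: ids {12, 22, 30, 31} → ROUND(AVG(price), 2)=588.5, MAX(price)=721, MIN(price)=455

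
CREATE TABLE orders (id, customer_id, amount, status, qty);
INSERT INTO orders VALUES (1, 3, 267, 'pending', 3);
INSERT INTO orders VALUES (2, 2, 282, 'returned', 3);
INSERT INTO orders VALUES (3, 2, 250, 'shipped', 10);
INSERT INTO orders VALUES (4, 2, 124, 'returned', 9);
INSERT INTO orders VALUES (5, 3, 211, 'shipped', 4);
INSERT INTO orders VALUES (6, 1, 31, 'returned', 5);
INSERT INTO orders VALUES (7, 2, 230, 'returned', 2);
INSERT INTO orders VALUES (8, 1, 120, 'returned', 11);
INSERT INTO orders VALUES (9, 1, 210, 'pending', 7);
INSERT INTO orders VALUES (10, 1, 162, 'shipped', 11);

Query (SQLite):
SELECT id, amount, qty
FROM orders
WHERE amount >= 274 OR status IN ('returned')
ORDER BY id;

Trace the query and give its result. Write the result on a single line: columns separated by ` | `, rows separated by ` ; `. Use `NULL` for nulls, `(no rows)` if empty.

amount >= 274: ids {2}
status IN ('returned'): ids {2, 4, 6, 7, 8}
Combine with OR.

2 | 282 | 3 ; 4 | 124 | 9 ; 6 | 31 | 5 ; 7 | 230 | 2 ; 8 | 120 | 11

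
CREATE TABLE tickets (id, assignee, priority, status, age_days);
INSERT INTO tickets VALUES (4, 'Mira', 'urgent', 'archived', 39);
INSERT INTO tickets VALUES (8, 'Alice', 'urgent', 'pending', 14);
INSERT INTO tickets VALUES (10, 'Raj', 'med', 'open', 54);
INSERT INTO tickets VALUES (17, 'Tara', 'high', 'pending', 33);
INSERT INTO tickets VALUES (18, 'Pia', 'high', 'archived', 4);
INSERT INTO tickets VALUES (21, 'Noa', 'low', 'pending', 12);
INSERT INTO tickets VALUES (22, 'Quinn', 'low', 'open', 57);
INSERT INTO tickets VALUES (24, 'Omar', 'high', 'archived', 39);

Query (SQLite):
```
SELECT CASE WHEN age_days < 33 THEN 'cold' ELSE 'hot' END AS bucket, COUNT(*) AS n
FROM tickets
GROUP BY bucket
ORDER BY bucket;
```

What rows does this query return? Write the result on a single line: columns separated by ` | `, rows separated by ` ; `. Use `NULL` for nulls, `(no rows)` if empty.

cold | 3 ; hot | 5

Bucket rows by age_days < 33 → 'cold' else 'hot'; count each bucket.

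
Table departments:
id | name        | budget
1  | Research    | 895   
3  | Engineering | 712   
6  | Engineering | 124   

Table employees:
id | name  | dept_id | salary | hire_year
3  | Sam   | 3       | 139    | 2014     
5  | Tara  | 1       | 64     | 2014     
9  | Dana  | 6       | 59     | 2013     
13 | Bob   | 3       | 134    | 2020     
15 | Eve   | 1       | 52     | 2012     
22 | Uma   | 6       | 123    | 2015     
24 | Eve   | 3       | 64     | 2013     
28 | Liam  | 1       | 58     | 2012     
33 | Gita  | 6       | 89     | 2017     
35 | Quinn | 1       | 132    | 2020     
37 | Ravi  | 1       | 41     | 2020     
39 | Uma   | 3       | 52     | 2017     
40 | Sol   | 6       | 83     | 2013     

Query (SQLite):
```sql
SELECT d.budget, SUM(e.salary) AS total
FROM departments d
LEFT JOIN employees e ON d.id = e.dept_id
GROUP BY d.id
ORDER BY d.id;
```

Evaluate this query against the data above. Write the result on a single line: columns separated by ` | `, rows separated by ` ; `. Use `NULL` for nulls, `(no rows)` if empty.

895 | 347 ; 712 | 389 ; 124 | 354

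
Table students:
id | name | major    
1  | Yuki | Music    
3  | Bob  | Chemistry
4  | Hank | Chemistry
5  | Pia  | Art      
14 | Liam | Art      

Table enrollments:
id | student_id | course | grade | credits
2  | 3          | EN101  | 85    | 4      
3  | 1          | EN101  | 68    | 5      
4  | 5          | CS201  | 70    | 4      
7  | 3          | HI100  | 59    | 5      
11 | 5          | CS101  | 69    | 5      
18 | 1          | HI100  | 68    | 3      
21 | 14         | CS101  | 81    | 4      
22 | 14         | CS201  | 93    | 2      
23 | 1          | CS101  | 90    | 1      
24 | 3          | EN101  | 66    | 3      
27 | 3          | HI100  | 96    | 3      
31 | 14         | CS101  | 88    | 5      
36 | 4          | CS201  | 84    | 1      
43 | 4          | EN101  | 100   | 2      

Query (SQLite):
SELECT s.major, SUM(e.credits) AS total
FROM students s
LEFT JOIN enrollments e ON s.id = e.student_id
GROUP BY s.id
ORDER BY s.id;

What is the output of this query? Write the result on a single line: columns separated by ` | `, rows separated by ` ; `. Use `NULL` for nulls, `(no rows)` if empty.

Music | 9 ; Chemistry | 15 ; Chemistry | 3 ; Art | 9 ; Art | 11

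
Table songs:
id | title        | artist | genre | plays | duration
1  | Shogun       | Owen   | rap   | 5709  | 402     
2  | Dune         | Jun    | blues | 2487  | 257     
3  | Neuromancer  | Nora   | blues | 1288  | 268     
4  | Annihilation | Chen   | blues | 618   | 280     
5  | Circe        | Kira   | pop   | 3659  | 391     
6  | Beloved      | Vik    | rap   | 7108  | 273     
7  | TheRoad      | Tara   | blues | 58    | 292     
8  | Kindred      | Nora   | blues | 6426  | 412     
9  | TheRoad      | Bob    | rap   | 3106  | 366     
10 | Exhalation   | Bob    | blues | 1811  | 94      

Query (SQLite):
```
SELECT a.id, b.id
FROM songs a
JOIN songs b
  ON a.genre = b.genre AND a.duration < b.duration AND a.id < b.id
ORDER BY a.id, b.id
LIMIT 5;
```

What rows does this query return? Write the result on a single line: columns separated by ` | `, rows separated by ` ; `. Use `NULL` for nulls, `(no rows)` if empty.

Pairs (a,b) with same genre, a.duration < b.duration, a.id < b.id.
genre groups: blues:{2,3,4,7,8,10} pop:{5} rap:{1,6,9}
Ordered by (a.id, b.id); first 5.

2 | 3 ; 2 | 4 ; 2 | 7 ; 2 | 8 ; 3 | 4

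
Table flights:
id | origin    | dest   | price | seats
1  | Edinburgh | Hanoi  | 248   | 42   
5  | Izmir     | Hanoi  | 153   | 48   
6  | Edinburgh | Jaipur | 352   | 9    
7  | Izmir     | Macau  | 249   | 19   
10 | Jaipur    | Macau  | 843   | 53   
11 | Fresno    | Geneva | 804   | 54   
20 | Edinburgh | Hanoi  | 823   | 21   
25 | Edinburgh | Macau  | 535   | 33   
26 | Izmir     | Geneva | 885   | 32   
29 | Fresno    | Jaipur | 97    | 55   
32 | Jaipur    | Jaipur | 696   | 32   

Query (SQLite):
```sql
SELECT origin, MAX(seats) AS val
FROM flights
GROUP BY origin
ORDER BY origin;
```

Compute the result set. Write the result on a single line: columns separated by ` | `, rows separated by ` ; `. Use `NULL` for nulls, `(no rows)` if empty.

Partition flights by origin; compute MAX(seats) within each group.
  Edinburgh: ids {1, 6, 20, 25} → MAX(seats)=42
  Fresno: ids {11, 29} → MAX(seats)=55
  Izmir: ids {5, 7, 26} → MAX(seats)=48
  Jaipur: ids {10, 32} → MAX(seats)=53

Edinburgh | 42 ; Fresno | 55 ; Izmir | 48 ; Jaipur | 53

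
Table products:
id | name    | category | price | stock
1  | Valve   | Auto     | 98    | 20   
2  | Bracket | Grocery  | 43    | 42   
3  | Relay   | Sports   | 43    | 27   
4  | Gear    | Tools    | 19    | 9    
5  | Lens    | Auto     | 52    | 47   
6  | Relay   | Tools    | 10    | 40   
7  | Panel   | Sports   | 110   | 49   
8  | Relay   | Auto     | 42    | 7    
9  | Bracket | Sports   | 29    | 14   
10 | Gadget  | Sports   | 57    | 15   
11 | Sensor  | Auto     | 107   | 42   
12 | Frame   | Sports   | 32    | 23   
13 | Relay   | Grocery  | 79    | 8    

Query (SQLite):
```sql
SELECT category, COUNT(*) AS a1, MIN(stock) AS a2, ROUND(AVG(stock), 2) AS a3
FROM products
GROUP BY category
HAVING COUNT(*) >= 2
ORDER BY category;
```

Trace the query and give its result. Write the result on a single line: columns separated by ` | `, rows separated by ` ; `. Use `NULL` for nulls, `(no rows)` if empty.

Auto | 4 | 7 | 29 ; Grocery | 2 | 8 | 25 ; Sports | 5 | 14 | 25.6 ; Tools | 2 | 9 | 24.5

Group products by category.
Per group compute: COUNT(*), MIN(stock), ROUND(AVG(stock), 2).
HAVING: drop groups with fewer than 2 rows.
  Auto: ids {1, 5, 8, 11} → COUNT(*)=4, MIN(stock)=7, ROUND(AVG(stock), 2)=29
  Grocery: ids {2, 13} → COUNT(*)=2, MIN(stock)=8, ROUND(AVG(stock), 2)=25
  Sports: ids {3, 7, 9, 10, 12} → COUNT(*)=5, MIN(stock)=14, ROUND(AVG(stock), 2)=25.6
  Tools: ids {4, 6} → COUNT(*)=2, MIN(stock)=9, ROUND(AVG(stock), 2)=24.5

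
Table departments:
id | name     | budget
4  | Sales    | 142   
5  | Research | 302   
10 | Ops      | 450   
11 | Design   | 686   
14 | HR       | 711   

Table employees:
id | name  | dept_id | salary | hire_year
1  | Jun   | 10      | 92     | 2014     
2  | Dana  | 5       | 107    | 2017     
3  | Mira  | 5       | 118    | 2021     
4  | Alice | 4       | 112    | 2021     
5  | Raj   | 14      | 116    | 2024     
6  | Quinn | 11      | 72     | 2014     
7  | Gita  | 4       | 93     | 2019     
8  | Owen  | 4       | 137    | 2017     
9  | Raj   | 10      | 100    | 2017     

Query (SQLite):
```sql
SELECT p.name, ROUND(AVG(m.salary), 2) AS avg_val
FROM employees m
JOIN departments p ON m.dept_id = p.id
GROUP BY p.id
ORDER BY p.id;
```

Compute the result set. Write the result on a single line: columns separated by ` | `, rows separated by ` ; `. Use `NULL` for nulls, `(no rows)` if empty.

Sales | 114 ; Research | 112.5 ; Ops | 96 ; Design | 72 ; HR | 116

Join each employees row to its departments via dept_id.
Group joined rows by departments.id; compute ROUND(AVG(m.salary), 2) per group.
  4: ids {4, 7, 8} → ROUND(AVG(m.salary), 2)=114
  5: ids {2, 3} → ROUND(AVG(m.salary), 2)=112.5
  10: ids {1, 9} → ROUND(AVG(m.salary), 2)=96
  11: ids {6} → ROUND(AVG(m.salary), 2)=72
  14: ids {5} → ROUND(AVG(m.salary), 2)=116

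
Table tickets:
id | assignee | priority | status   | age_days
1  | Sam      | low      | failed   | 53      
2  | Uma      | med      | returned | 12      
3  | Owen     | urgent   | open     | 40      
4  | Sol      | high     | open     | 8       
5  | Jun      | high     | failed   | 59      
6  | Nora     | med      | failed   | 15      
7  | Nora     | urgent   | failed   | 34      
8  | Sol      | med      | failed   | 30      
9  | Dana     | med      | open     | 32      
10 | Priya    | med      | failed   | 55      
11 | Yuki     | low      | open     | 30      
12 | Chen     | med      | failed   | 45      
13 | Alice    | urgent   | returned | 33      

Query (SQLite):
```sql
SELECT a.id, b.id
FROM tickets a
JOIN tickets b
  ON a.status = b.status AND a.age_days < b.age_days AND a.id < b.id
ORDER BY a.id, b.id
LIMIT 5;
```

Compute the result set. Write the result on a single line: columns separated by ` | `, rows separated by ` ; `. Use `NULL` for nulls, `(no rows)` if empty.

1 | 5 ; 1 | 10 ; 2 | 13 ; 4 | 9 ; 4 | 11

Pairs (a,b) with same status, a.age_days < b.age_days, a.id < b.id.
status groups: failed:{1,5,6,7,8,10,12} open:{3,4,9,11} returned:{2,13}
Ordered by (a.id, b.id); first 5.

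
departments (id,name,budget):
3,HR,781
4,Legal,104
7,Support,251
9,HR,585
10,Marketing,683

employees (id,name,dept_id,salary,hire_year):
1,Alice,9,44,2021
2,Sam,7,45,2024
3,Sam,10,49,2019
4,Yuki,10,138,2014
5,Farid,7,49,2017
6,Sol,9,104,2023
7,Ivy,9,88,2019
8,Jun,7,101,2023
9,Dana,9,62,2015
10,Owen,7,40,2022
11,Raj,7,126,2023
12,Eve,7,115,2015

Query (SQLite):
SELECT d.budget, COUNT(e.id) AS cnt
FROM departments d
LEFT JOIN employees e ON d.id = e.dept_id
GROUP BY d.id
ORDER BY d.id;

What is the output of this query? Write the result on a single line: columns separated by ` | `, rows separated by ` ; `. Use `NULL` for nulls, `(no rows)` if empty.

LEFT JOIN keeps every departments row; unmatched ones get NULL for employees columns.
Group by departments.id and compute COUNT(e.id). COUNT(col) of an all-NULL group is 0.
  3: ids {—} → COUNT(e.id)=0
  4: ids {—} → COUNT(e.id)=0
  7: ids {2, 5, 8, 10, 11, 12} → COUNT(e.id)=6
  9: ids {1, 6, 7, 9} → COUNT(e.id)=4
  10: ids {3, 4} → COUNT(e.id)=2

781 | 0 ; 104 | 0 ; 251 | 6 ; 585 | 4 ; 683 | 2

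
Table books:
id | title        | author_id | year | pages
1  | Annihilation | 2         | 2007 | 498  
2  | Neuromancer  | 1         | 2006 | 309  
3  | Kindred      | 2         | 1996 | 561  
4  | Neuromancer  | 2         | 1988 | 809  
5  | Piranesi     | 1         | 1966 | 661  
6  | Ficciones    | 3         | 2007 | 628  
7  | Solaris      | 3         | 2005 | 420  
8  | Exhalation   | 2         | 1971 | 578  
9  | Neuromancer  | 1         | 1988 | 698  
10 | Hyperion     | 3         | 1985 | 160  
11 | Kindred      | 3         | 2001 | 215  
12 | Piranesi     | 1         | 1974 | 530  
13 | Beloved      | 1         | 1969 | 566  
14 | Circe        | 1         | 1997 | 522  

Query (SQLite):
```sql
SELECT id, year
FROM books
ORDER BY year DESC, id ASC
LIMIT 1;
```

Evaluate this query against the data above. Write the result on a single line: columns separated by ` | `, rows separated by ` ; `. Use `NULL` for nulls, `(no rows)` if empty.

Sort by year desc, tiebreak id asc: (2007, id=1), (2007, id=6), (2006, id=2), (2005, id=7) …. Take first 1.

1 | 2007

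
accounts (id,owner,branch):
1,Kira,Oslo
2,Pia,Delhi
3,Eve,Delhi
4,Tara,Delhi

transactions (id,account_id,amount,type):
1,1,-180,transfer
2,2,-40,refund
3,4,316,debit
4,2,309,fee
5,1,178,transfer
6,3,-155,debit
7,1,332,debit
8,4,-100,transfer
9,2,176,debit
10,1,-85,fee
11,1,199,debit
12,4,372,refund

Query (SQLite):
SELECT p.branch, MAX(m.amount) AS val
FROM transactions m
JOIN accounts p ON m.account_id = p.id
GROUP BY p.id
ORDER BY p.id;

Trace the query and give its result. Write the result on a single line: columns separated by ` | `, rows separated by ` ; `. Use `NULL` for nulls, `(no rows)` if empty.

Oslo | 332 ; Delhi | 309 ; Delhi | -155 ; Delhi | 372

Join each transactions row to its accounts via account_id.
Group joined rows by accounts.id; compute MAX(m.amount) per group.
  1: ids {1, 5, 7, 10, 11} → MAX(m.amount)=332
  2: ids {2, 4, 9} → MAX(m.amount)=309
  3: ids {6} → MAX(m.amount)=-155
  4: ids {3, 8, 12} → MAX(m.amount)=372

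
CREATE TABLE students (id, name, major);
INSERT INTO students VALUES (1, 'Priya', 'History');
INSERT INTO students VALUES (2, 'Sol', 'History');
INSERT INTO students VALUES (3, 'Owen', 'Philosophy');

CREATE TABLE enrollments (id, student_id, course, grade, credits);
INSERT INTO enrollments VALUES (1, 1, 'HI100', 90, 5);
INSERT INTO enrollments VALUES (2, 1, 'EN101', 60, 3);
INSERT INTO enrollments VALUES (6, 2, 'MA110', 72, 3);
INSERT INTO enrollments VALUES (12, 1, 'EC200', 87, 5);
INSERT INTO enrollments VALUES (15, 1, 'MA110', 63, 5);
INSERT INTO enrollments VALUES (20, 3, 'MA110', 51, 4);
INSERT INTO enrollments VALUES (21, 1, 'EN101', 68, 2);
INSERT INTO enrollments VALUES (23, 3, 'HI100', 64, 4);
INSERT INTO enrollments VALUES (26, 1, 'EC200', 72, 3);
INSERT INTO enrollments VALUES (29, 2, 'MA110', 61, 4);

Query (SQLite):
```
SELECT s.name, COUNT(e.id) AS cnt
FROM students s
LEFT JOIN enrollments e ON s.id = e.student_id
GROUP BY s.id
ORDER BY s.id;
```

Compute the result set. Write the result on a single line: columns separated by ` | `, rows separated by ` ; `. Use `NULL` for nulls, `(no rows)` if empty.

LEFT JOIN keeps every students row; unmatched ones get NULL for enrollments columns.
Group by students.id and compute COUNT(e.id). COUNT(col) of an all-NULL group is 0.
  1: ids {1, 2, 12, 15, 21, 26} → COUNT(e.id)=6
  2: ids {6, 29} → COUNT(e.id)=2
  3: ids {20, 23} → COUNT(e.id)=2

Priya | 6 ; Sol | 2 ; Owen | 2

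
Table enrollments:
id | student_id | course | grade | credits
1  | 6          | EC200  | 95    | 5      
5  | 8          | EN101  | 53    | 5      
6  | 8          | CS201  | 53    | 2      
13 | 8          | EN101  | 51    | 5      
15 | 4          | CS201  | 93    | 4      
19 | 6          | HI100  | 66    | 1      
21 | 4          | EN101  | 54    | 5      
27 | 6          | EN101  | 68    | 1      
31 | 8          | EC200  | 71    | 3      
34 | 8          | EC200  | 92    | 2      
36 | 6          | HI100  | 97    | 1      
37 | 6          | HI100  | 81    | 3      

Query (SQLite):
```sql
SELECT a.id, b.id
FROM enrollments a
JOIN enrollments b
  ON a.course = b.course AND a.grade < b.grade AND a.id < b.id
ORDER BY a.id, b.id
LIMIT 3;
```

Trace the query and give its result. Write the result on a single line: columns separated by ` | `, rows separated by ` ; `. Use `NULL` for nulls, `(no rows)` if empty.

Pairs (a,b) with same course, a.grade < b.grade, a.id < b.id.
course groups: CS201:{6,15} EC200:{1,31,34} EN101:{5,13,21,27} HI100:{19,36,37}
Ordered by (a.id, b.id); first 3.

5 | 21 ; 5 | 27 ; 6 | 15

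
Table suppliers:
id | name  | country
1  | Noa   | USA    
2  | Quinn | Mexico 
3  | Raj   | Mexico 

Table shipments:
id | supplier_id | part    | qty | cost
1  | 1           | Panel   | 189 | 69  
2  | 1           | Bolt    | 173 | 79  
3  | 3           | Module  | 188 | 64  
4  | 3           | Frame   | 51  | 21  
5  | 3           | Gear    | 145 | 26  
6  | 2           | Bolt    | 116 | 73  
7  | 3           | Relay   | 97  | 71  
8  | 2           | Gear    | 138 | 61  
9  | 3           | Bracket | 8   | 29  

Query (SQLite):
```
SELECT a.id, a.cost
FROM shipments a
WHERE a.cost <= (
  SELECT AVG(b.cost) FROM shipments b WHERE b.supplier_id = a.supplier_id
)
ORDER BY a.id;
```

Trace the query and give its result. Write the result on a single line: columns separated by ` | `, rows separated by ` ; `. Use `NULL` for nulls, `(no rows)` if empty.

For each shipments row a, compute AVG(cost) over rows sharing a.supplier_id.
Keep row a if a.cost <= that per-group AVG.
  supplier_id=1: AVG(cost) = 74.0
  supplier_id=2: AVG(cost) = 67.0
  supplier_id=3: AVG(cost) = 42.2

1 | 69 ; 4 | 21 ; 5 | 26 ; 8 | 61 ; 9 | 29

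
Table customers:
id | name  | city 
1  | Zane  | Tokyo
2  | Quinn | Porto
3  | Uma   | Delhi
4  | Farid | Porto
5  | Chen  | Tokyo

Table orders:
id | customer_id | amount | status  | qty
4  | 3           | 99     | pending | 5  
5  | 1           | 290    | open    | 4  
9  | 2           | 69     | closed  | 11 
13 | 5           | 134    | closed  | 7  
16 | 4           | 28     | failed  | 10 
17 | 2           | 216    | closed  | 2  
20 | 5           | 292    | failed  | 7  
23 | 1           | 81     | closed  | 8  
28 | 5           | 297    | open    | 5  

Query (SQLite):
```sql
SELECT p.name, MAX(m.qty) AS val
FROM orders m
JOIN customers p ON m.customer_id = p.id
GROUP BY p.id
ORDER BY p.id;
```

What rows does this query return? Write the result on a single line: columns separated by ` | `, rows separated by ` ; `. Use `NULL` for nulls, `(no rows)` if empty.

Join each orders row to its customers via customer_id.
Group joined rows by customers.id; compute MAX(m.qty) per group.
  1: ids {5, 23} → MAX(m.qty)=8
  2: ids {9, 17} → MAX(m.qty)=11
  3: ids {4} → MAX(m.qty)=5
  4: ids {16} → MAX(m.qty)=10
  5: ids {13, 20, 28} → MAX(m.qty)=7

Zane | 8 ; Quinn | 11 ; Uma | 5 ; Farid | 10 ; Chen | 7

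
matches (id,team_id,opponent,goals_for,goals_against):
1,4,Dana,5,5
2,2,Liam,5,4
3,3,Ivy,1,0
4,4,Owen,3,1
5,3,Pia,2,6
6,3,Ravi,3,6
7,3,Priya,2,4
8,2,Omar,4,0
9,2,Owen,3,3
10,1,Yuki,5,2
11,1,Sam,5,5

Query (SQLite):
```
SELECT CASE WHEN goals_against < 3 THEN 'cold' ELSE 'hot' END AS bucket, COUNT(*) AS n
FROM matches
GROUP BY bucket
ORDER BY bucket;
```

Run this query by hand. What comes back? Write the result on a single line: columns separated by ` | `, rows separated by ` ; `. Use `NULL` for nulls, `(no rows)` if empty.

cold | 4 ; hot | 7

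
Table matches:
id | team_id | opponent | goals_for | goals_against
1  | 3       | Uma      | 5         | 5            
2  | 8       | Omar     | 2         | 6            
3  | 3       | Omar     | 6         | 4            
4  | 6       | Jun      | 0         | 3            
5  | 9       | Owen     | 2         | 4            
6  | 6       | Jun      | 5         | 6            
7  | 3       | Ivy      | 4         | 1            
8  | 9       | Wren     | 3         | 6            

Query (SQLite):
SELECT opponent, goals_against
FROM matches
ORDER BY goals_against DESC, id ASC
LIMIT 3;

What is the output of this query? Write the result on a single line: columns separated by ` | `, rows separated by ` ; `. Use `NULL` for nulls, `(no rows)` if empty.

Omar | 6 ; Jun | 6 ; Wren | 6

Sort by goals_against desc, tiebreak id asc: (6, id=2), (6, id=6), (6, id=8), (5, id=1), (4, id=3), (4, id=5) …. Take first 3.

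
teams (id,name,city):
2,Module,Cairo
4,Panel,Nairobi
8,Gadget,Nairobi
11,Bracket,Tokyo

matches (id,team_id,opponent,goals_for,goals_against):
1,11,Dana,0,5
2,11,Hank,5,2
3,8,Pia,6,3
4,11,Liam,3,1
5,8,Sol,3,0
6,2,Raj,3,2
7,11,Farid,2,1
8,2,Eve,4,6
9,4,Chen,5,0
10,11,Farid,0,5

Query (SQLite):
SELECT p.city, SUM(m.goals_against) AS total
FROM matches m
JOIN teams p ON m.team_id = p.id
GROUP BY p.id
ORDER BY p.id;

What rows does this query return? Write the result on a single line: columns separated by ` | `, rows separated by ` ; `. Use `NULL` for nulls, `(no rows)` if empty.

Join each matches row to its teams via team_id.
Group joined rows by teams.id; compute SUM(m.goals_against) per group.
  2: ids {6, 8} → SUM(m.goals_against)=8
  4: ids {9} → SUM(m.goals_against)=0
  8: ids {3, 5} → SUM(m.goals_against)=3
  11: ids {1, 2, 4, 7, 10} → SUM(m.goals_against)=14

Cairo | 8 ; Nairobi | 0 ; Nairobi | 3 ; Tokyo | 14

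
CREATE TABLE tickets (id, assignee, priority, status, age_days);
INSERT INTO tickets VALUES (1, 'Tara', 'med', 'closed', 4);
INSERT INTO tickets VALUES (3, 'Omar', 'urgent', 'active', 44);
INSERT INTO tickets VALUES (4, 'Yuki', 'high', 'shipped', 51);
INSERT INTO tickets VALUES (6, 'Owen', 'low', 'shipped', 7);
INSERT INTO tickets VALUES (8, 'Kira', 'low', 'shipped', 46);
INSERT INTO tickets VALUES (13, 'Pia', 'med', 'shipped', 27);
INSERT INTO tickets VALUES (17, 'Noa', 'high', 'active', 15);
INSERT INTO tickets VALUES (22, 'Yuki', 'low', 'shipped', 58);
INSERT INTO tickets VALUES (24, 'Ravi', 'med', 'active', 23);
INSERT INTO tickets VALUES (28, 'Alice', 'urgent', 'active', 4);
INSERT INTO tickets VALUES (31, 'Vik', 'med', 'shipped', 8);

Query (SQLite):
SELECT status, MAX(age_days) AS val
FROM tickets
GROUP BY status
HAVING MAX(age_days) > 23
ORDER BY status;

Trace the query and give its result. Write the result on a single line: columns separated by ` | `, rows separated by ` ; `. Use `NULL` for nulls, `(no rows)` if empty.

Partition tickets by status; compute MAX(age_days) within each group.
HAVING: keep groups where MAX(age_days) > 23.
  active: ids {3, 17, 24, 28} → MAX(age_days)=44
  closed: ids {1} → MAX(age_days)=4
  shipped: ids {4, 6, 8, 13, 22, 31} → MAX(age_days)=58

active | 44 ; shipped | 58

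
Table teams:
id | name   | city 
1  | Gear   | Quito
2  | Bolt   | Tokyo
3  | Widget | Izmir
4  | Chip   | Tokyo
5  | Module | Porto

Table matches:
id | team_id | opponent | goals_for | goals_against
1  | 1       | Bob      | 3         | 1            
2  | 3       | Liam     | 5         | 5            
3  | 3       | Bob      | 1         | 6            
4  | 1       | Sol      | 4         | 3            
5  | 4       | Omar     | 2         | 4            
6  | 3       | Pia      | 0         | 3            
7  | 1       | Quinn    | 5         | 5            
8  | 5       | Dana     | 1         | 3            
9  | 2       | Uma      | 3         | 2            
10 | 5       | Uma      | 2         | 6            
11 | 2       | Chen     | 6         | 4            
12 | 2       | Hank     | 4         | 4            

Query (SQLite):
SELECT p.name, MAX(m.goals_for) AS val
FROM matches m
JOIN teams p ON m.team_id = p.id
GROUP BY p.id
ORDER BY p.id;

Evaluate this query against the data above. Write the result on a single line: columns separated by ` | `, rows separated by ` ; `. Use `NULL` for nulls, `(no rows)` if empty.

Join each matches row to its teams via team_id.
Group joined rows by teams.id; compute MAX(m.goals_for) per group.
  1: ids {1, 4, 7} → MAX(m.goals_for)=5
  2: ids {9, 11, 12} → MAX(m.goals_for)=6
  3: ids {2, 3, 6} → MAX(m.goals_for)=5
  4: ids {5} → MAX(m.goals_for)=2
  5: ids {8, 10} → MAX(m.goals_for)=2

Gear | 5 ; Bolt | 6 ; Widget | 5 ; Chip | 2 ; Module | 2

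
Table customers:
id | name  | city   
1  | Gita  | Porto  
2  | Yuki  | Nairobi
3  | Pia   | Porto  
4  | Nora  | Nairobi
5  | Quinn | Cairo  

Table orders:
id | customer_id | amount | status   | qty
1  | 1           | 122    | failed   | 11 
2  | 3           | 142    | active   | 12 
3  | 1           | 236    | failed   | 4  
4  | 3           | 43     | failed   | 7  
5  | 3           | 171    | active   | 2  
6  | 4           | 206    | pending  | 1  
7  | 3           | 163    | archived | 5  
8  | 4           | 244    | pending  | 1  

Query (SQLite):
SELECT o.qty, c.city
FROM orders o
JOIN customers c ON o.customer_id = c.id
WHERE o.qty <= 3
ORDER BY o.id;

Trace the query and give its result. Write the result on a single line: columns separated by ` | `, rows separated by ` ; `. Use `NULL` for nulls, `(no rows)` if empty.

2 | Porto ; 1 | Nairobi ; 1 | Nairobi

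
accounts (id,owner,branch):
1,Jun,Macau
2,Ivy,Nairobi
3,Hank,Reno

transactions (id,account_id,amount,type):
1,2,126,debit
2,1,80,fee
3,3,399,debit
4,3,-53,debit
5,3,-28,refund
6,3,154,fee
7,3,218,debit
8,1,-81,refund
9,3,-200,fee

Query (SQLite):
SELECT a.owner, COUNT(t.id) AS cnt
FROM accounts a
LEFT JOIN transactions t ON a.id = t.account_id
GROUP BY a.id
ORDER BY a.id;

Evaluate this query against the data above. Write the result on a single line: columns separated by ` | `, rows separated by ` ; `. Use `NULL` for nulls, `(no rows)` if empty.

Jun | 2 ; Ivy | 1 ; Hank | 6

LEFT JOIN keeps every accounts row; unmatched ones get NULL for transactions columns.
Group by accounts.id and compute COUNT(t.id). COUNT(col) of an all-NULL group is 0.
  1: ids {2, 8} → COUNT(t.id)=2
  2: ids {1} → COUNT(t.id)=1
  3: ids {3, 4, 5, 6, 7, 9} → COUNT(t.id)=6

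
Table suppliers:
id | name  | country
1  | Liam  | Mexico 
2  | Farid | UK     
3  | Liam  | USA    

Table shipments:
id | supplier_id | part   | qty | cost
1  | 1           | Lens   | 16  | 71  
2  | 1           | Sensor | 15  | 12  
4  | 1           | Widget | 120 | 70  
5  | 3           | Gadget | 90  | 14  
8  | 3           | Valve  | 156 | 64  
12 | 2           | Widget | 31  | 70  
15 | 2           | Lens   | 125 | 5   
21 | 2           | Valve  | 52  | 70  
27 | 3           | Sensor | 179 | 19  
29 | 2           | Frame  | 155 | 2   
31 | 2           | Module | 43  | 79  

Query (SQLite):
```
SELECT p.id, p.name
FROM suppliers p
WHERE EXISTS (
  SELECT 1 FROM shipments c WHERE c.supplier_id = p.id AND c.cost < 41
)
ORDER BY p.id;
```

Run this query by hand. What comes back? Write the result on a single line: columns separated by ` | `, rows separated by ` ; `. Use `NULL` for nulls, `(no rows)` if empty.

1 | Liam ; 2 | Farid ; 3 | Liam

For each suppliers row, check whether any shipments with matching supplier_id has cost < 41.
Keep rows where that is true.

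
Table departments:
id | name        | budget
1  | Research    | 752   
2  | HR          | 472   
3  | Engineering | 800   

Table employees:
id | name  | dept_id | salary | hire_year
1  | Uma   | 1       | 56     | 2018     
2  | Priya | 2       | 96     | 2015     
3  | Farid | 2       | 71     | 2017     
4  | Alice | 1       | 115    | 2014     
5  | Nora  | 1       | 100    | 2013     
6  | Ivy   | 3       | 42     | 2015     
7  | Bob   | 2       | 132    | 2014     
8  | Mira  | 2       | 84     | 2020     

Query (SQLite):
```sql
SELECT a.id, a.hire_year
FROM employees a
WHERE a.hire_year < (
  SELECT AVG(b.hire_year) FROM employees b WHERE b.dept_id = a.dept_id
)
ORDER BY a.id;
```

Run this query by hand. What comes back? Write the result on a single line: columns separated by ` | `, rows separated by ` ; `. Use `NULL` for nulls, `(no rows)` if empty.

For each employees row a, compute AVG(hire_year) over rows sharing a.dept_id.
Keep row a if a.hire_year < that per-group AVG.
  dept_id=1: AVG(hire_year) = 2015.0
  dept_id=2: AVG(hire_year) = 2016.5
  dept_id=3: AVG(hire_year) = 2015.0

2 | 2015 ; 4 | 2014 ; 5 | 2013 ; 7 | 2014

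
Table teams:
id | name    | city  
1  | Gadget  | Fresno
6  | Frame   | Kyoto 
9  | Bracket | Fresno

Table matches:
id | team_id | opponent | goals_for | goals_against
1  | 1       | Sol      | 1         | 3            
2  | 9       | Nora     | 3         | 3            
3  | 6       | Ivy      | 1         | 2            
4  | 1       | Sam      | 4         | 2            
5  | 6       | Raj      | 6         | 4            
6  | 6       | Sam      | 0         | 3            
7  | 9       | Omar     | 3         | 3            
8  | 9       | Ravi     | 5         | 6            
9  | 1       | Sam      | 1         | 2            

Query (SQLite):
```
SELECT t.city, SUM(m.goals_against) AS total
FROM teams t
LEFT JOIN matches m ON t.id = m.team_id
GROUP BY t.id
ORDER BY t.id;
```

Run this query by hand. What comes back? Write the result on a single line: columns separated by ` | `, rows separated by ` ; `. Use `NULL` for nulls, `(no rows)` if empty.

Fresno | 7 ; Kyoto | 9 ; Fresno | 12

LEFT JOIN keeps every teams row; unmatched ones get NULL for matches columns.
Group by teams.id and compute SUM(m.goals_against). SUM over an all-NULL group is NULL.
  1: ids {1, 4, 9} → SUM(m.goals_against)=7
  6: ids {3, 5, 6} → SUM(m.goals_against)=9
  9: ids {2, 7, 8} → SUM(m.goals_against)=12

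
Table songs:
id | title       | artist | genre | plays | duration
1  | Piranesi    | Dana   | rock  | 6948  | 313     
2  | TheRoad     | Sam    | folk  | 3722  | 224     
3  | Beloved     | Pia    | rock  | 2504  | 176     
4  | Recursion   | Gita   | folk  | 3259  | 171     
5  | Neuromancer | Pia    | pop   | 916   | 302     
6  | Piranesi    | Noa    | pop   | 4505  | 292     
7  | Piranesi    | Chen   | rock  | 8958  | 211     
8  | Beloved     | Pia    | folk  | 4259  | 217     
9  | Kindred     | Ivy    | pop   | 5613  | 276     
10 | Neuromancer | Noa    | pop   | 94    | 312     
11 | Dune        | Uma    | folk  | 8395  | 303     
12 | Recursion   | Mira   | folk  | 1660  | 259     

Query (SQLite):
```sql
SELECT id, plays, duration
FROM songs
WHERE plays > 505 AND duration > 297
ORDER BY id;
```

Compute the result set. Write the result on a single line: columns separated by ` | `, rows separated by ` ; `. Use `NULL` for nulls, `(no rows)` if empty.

plays > 505: ids {1, 2, 3, 4, 5, 6, 7, 8, 9, 11, 12}
duration > 297: ids {1, 5, 10, 11}
Combine with AND.

1 | 6948 | 313 ; 5 | 916 | 302 ; 11 | 8395 | 303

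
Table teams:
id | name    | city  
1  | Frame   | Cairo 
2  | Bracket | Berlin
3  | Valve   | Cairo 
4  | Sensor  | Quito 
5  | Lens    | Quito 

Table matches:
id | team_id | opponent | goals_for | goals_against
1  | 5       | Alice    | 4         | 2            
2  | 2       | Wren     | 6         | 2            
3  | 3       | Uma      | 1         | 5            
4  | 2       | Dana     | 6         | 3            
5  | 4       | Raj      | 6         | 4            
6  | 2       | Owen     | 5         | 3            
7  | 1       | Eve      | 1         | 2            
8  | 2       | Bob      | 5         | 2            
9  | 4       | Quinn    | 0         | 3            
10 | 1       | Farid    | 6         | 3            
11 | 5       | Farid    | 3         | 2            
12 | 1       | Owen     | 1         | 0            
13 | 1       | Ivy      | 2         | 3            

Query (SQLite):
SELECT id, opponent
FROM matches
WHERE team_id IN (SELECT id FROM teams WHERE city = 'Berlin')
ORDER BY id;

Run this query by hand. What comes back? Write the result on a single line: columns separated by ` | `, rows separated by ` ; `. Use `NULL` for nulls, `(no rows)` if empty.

2 | Wren ; 4 | Dana ; 6 | Owen ; 8 | Bob

Inner query: teams.id where city = 'Berlin'.
Outer: keep matches rows whose team_id is in that set.
Inner query → {2}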